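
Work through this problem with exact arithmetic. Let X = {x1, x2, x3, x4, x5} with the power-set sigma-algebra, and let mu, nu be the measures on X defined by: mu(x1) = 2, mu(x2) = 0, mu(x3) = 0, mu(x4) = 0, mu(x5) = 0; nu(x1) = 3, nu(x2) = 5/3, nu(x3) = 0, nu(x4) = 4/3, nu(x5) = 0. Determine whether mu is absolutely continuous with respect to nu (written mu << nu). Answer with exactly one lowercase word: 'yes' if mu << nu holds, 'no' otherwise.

mu << nu means: every nu-null measurable set is also mu-null; equivalently, for every atom x, if nu({x}) = 0 then mu({x}) = 0.
Checking each atom:
  x1: nu = 3 > 0 -> no constraint.
  x2: nu = 5/3 > 0 -> no constraint.
  x3: nu = 0, mu = 0 -> consistent with mu << nu.
  x4: nu = 4/3 > 0 -> no constraint.
  x5: nu = 0, mu = 0 -> consistent with mu << nu.
No atom violates the condition. Therefore mu << nu.

yes


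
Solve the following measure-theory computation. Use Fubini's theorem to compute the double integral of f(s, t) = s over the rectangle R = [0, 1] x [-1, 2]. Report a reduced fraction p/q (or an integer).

f(s, t) is a tensor product of a function of s and a function of t, and both factors are bounded continuous (hence Lebesgue integrable) on the rectangle, so Fubini's theorem applies:
  integral_R f d(m x m) = (integral_a1^b1 s ds) * (integral_a2^b2 1 dt).
Inner integral in s: integral_{0}^{1} s ds = (1^2 - 0^2)/2
  = 1/2.
Inner integral in t: integral_{-1}^{2} 1 dt = (2^1 - (-1)^1)/1
  = 3.
Product: (1/2) * (3) = 3/2.

3/2


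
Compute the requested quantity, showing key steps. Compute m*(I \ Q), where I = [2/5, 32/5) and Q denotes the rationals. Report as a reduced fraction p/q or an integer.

The interval I = [2/5, 32/5) has m(I) = 32/5 - 2/5 = 6 (endpoints are measure-zero, so open/closed/half-open agree). Write I = (I cap Q) u (I \ Q). The rationals in I are countable, so m*(I cap Q) = 0 (cover each rational by intervals whose total length is arbitrarily small). By countable subadditivity m*(I) <= m*(I cap Q) + m*(I \ Q), hence m*(I \ Q) >= m(I) = 6. The reverse inequality m*(I \ Q) <= m*(I) = 6 is trivial since (I \ Q) is a subset of I. Therefore m*(I \ Q) = 6.

6


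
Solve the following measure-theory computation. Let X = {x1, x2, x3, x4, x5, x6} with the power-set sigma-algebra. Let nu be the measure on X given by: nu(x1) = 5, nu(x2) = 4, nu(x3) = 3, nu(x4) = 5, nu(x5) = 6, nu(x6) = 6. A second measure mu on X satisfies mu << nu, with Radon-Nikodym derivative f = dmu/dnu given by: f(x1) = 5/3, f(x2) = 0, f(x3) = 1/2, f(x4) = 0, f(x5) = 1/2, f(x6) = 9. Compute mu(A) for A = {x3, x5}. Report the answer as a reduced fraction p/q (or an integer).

By the defining property of the Radon-Nikodym derivative, for every measurable set A,
  mu(A) = integral_A f dnu.
Since nu is a discrete measure concentrated on the atoms of X, the integral over A reduces to the sum
  mu(A) = sum_{x in A} f(x) * nu({x}).
Computing each term:
  x3: f(x3) * nu(x3) = 1/2 * 3 = 3/2.
  x5: f(x5) * nu(x5) = 1/2 * 6 = 3.
Summing: mu(A) = 3/2 + 3 = 9/2.

9/2


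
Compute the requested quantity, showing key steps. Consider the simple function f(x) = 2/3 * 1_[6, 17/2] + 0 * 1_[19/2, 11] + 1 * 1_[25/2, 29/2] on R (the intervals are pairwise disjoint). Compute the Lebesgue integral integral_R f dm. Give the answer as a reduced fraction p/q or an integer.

For a simple function f = sum_i c_i * 1_{A_i} with disjoint A_i,
  integral f dm = sum_i c_i * m(A_i).
Lengths of the A_i:
  m(A_1) = 17/2 - 6 = 5/2.
  m(A_2) = 11 - 19/2 = 3/2.
  m(A_3) = 29/2 - 25/2 = 2.
Contributions c_i * m(A_i):
  (2/3) * (5/2) = 5/3.
  (0) * (3/2) = 0.
  (1) * (2) = 2.
Total: 5/3 + 0 + 2 = 11/3.

11/3


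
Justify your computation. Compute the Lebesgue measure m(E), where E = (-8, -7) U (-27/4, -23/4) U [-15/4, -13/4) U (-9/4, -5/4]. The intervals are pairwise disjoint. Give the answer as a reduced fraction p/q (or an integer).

For pairwise disjoint intervals, m(union_i I_i) = sum_i m(I_i),
and m is invariant under swapping open/closed endpoints (single points have measure 0).
So m(E) = sum_i (b_i - a_i).
  I_1 has length -7 - (-8) = 1.
  I_2 has length -23/4 - (-27/4) = 1.
  I_3 has length -13/4 - (-15/4) = 1/2.
  I_4 has length -5/4 - (-9/4) = 1.
Summing:
  m(E) = 1 + 1 + 1/2 + 1 = 7/2.

7/2


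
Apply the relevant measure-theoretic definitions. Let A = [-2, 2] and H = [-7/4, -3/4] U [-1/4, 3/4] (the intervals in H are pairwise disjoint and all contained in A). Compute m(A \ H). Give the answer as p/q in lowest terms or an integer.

The ambient interval has length m(A) = 2 - (-2) = 4.
Since the holes are disjoint and sit inside A, by finite additivity
  m(H) = sum_i (b_i - a_i), and m(A \ H) = m(A) - m(H).
Computing the hole measures:
  m(H_1) = -3/4 - (-7/4) = 1.
  m(H_2) = 3/4 - (-1/4) = 1.
Summed: m(H) = 1 + 1 = 2.
So m(A \ H) = 4 - 2 = 2.

2


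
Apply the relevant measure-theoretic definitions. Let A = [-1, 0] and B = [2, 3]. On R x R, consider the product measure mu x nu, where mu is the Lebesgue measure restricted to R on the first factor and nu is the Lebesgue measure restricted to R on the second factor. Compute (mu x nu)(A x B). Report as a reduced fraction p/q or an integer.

For a measurable rectangle A x B, the product measure satisfies
  (mu x nu)(A x B) = mu(A) * nu(B).
  mu(A) = 1.
  nu(B) = 1.
  (mu x nu)(A x B) = 1 * 1 = 1.

1


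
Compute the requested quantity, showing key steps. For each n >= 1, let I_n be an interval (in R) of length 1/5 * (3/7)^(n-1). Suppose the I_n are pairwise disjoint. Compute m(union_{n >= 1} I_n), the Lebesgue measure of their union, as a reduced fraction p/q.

By countable additivity of the Lebesgue measure on pairwise disjoint measurable sets,
  m(union_{n >= 1} I_n) = sum_{n >= 1} m(I_n) = sum_{n >= 1} a * r^(n-1),
  with a = 1/5 and r = 3/7.
Since 0 < r = 3/7 < 1, the geometric series converges:
  sum_{n >= 1} a * r^(n-1) = a / (1 - r).
  = 1/5 / (1 - 3/7)
  = 1/5 / (4/7)
  = 7/20.

7/20


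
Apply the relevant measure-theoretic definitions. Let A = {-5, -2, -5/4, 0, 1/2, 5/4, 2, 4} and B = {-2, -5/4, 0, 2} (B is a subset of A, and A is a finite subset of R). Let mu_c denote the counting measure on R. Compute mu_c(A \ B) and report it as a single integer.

Counting measure assigns mu_c(E) = |E| (number of elements) when E is finite. For B subset A, A \ B is the set of elements of A not in B, so |A \ B| = |A| - |B|.
|A| = 8, |B| = 4, so mu_c(A \ B) = 8 - 4 = 4.

4


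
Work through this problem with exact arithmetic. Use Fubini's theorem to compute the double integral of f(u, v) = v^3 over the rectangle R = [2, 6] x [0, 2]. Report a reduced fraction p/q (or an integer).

f(u, v) is a tensor product of a function of u and a function of v, and both factors are bounded continuous (hence Lebesgue integrable) on the rectangle, so Fubini's theorem applies:
  integral_R f d(m x m) = (integral_a1^b1 1 du) * (integral_a2^b2 v^3 dv).
Inner integral in u: integral_{2}^{6} 1 du = (6^1 - 2^1)/1
  = 4.
Inner integral in v: integral_{0}^{2} v^3 dv = (2^4 - 0^4)/4
  = 4.
Product: (4) * (4) = 16.

16


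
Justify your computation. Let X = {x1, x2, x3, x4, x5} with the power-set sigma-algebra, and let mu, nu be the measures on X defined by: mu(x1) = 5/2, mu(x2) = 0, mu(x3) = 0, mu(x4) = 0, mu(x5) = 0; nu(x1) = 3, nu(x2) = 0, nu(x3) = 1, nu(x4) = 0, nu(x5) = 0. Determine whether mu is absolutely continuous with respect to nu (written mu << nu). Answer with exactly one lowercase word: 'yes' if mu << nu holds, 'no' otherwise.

mu << nu means: every nu-null measurable set is also mu-null; equivalently, for every atom x, if nu({x}) = 0 then mu({x}) = 0.
Checking each atom:
  x1: nu = 3 > 0 -> no constraint.
  x2: nu = 0, mu = 0 -> consistent with mu << nu.
  x3: nu = 1 > 0 -> no constraint.
  x4: nu = 0, mu = 0 -> consistent with mu << nu.
  x5: nu = 0, mu = 0 -> consistent with mu << nu.
No atom violates the condition. Therefore mu << nu.

yes


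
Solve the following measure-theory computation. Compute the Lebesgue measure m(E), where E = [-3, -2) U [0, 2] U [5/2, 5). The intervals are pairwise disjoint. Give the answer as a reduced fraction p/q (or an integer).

For pairwise disjoint intervals, m(union_i I_i) = sum_i m(I_i),
and m is invariant under swapping open/closed endpoints (single points have measure 0).
So m(E) = sum_i (b_i - a_i).
  I_1 has length -2 - (-3) = 1.
  I_2 has length 2 - 0 = 2.
  I_3 has length 5 - 5/2 = 5/2.
Summing:
  m(E) = 1 + 2 + 5/2 = 11/2.

11/2


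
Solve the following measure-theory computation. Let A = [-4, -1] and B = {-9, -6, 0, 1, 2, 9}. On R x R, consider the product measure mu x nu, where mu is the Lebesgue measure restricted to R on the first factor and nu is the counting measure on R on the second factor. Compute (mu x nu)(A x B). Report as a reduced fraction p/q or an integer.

For a measurable rectangle A x B, the product measure satisfies
  (mu x nu)(A x B) = mu(A) * nu(B).
  mu(A) = 3.
  nu(B) = 6.
  (mu x nu)(A x B) = 3 * 6 = 18.

18


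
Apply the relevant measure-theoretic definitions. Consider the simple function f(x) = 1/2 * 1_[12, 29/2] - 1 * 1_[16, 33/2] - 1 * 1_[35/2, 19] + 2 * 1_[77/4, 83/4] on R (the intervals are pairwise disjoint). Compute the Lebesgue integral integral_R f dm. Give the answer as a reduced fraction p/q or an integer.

For a simple function f = sum_i c_i * 1_{A_i} with disjoint A_i,
  integral f dm = sum_i c_i * m(A_i).
Lengths of the A_i:
  m(A_1) = 29/2 - 12 = 5/2.
  m(A_2) = 33/2 - 16 = 1/2.
  m(A_3) = 19 - 35/2 = 3/2.
  m(A_4) = 83/4 - 77/4 = 3/2.
Contributions c_i * m(A_i):
  (1/2) * (5/2) = 5/4.
  (-1) * (1/2) = -1/2.
  (-1) * (3/2) = -3/2.
  (2) * (3/2) = 3.
Total: 5/4 - 1/2 - 3/2 + 3 = 9/4.

9/4


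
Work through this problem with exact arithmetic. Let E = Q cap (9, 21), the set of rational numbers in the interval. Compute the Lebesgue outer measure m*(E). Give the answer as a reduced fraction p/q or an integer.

E = Q cap (9, 21) is a subset of Q, which is countable. Enumerate Q = {q_1, q_2, ...}; for any eps > 0, cover q_k by the open interval (q_k - eps/2^(k+1), q_k + eps/2^(k+1)), of length eps/2^k. The total cover length is sum_{k>=1} eps/2^k = eps. Hence m*(E) <= m*(Q) <= eps for every eps > 0, and since outer measure is non-negative, m*(E) = 0.

0


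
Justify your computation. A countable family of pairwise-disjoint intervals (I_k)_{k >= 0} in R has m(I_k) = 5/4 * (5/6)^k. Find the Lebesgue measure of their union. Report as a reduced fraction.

By countable additivity of the Lebesgue measure on pairwise disjoint measurable sets,
  m(union_{k >= 0} I_k) = sum_{k >= 0} m(I_k) = sum_{k >= 0} a * r^k,
  with a = 5/4 and r = 5/6.
Since 0 < r = 5/6 < 1, the geometric series converges:
  sum_{k >= 0} a * r^k = a / (1 - r).
  = 5/4 / (1 - 5/6)
  = 5/4 / (1/6)
  = 15/2.

15/2


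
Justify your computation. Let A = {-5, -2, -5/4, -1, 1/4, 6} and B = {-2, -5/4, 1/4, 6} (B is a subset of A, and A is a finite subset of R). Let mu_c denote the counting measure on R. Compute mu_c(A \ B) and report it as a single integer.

Counting measure assigns mu_c(E) = |E| (number of elements) when E is finite. For B subset A, A \ B is the set of elements of A not in B, so |A \ B| = |A| - |B|.
|A| = 6, |B| = 4, so mu_c(A \ B) = 6 - 4 = 2.

2


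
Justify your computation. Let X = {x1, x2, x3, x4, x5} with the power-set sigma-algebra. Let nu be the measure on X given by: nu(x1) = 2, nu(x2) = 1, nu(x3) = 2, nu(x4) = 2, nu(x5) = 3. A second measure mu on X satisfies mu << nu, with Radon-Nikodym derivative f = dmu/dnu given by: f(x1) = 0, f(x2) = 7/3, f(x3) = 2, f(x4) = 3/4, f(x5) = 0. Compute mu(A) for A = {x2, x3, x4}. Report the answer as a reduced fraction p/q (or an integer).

By the defining property of the Radon-Nikodym derivative, for every measurable set A,
  mu(A) = integral_A f dnu.
Since nu is a discrete measure concentrated on the atoms of X, the integral over A reduces to the sum
  mu(A) = sum_{x in A} f(x) * nu({x}).
Computing each term:
  x2: f(x2) * nu(x2) = 7/3 * 1 = 7/3.
  x3: f(x3) * nu(x3) = 2 * 2 = 4.
  x4: f(x4) * nu(x4) = 3/4 * 2 = 3/2.
Summing: mu(A) = 7/3 + 4 + 3/2 = 47/6.

47/6


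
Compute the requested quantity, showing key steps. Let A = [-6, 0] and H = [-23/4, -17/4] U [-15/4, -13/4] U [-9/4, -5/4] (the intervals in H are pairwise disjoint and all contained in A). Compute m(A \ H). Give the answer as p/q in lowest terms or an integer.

The ambient interval has length m(A) = 0 - (-6) = 6.
Since the holes are disjoint and sit inside A, by finite additivity
  m(H) = sum_i (b_i - a_i), and m(A \ H) = m(A) - m(H).
Computing the hole measures:
  m(H_1) = -17/4 - (-23/4) = 3/2.
  m(H_2) = -13/4 - (-15/4) = 1/2.
  m(H_3) = -5/4 - (-9/4) = 1.
Summed: m(H) = 3/2 + 1/2 + 1 = 3.
So m(A \ H) = 6 - 3 = 3.

3


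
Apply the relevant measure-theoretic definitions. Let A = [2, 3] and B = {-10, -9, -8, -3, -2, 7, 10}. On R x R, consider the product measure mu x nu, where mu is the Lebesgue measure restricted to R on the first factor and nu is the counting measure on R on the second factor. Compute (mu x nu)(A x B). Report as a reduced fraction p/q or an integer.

For a measurable rectangle A x B, the product measure satisfies
  (mu x nu)(A x B) = mu(A) * nu(B).
  mu(A) = 1.
  nu(B) = 7.
  (mu x nu)(A x B) = 1 * 7 = 7.

7


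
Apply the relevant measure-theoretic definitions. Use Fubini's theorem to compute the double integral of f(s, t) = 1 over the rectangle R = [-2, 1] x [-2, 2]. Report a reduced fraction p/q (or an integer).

f(s, t) is a tensor product of a function of s and a function of t, and both factors are bounded continuous (hence Lebesgue integrable) on the rectangle, so Fubini's theorem applies:
  integral_R f d(m x m) = (integral_a1^b1 1 ds) * (integral_a2^b2 1 dt).
Inner integral in s: integral_{-2}^{1} 1 ds = (1^1 - (-2)^1)/1
  = 3.
Inner integral in t: integral_{-2}^{2} 1 dt = (2^1 - (-2)^1)/1
  = 4.
Product: (3) * (4) = 12.

12


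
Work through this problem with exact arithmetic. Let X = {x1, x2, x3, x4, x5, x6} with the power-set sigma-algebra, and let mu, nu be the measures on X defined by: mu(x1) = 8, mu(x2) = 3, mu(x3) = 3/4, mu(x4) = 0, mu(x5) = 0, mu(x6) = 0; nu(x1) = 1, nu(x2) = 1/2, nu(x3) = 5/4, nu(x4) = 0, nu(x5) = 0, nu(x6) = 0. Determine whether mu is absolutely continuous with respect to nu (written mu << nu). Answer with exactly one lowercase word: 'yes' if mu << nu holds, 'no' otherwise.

mu << nu means: every nu-null measurable set is also mu-null; equivalently, for every atom x, if nu({x}) = 0 then mu({x}) = 0.
Checking each atom:
  x1: nu = 1 > 0 -> no constraint.
  x2: nu = 1/2 > 0 -> no constraint.
  x3: nu = 5/4 > 0 -> no constraint.
  x4: nu = 0, mu = 0 -> consistent with mu << nu.
  x5: nu = 0, mu = 0 -> consistent with mu << nu.
  x6: nu = 0, mu = 0 -> consistent with mu << nu.
No atom violates the condition. Therefore mu << nu.

yes


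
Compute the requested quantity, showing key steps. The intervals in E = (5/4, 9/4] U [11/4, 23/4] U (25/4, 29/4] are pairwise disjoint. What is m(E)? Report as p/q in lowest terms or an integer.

For pairwise disjoint intervals, m(union_i I_i) = sum_i m(I_i),
and m is invariant under swapping open/closed endpoints (single points have measure 0).
So m(E) = sum_i (b_i - a_i).
  I_1 has length 9/4 - 5/4 = 1.
  I_2 has length 23/4 - 11/4 = 3.
  I_3 has length 29/4 - 25/4 = 1.
Summing:
  m(E) = 1 + 3 + 1 = 5.

5


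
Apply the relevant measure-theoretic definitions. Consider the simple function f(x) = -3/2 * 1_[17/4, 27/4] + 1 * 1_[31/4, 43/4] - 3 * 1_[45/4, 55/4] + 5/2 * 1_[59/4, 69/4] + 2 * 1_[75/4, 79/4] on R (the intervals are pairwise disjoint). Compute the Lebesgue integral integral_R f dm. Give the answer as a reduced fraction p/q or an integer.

For a simple function f = sum_i c_i * 1_{A_i} with disjoint A_i,
  integral f dm = sum_i c_i * m(A_i).
Lengths of the A_i:
  m(A_1) = 27/4 - 17/4 = 5/2.
  m(A_2) = 43/4 - 31/4 = 3.
  m(A_3) = 55/4 - 45/4 = 5/2.
  m(A_4) = 69/4 - 59/4 = 5/2.
  m(A_5) = 79/4 - 75/4 = 1.
Contributions c_i * m(A_i):
  (-3/2) * (5/2) = -15/4.
  (1) * (3) = 3.
  (-3) * (5/2) = -15/2.
  (5/2) * (5/2) = 25/4.
  (2) * (1) = 2.
Total: -15/4 + 3 - 15/2 + 25/4 + 2 = 0.

0


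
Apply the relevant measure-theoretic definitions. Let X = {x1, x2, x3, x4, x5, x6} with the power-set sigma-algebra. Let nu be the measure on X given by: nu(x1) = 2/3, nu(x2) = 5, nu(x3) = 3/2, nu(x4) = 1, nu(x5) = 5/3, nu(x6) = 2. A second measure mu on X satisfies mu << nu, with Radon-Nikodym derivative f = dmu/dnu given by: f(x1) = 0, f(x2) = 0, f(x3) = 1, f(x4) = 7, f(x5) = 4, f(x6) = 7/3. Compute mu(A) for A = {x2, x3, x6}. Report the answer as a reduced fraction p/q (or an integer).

By the defining property of the Radon-Nikodym derivative, for every measurable set A,
  mu(A) = integral_A f dnu.
Since nu is a discrete measure concentrated on the atoms of X, the integral over A reduces to the sum
  mu(A) = sum_{x in A} f(x) * nu({x}).
Computing each term:
  x2: f(x2) * nu(x2) = 0 * 5 = 0.
  x3: f(x3) * nu(x3) = 1 * 3/2 = 3/2.
  x6: f(x6) * nu(x6) = 7/3 * 2 = 14/3.
Summing: mu(A) = 0 + 3/2 + 14/3 = 37/6.

37/6


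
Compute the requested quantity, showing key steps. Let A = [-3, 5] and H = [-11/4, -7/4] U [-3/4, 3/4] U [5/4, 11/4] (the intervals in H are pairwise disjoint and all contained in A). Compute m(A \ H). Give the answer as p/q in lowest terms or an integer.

The ambient interval has length m(A) = 5 - (-3) = 8.
Since the holes are disjoint and sit inside A, by finite additivity
  m(H) = sum_i (b_i - a_i), and m(A \ H) = m(A) - m(H).
Computing the hole measures:
  m(H_1) = -7/4 - (-11/4) = 1.
  m(H_2) = 3/4 - (-3/4) = 3/2.
  m(H_3) = 11/4 - 5/4 = 3/2.
Summed: m(H) = 1 + 3/2 + 3/2 = 4.
So m(A \ H) = 8 - 4 = 4.

4


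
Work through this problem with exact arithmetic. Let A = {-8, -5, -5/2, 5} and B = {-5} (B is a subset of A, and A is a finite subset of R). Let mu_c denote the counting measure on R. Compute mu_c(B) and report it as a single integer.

Counting measure assigns mu_c(E) = |E| (number of elements) when E is finite.
B has 1 element(s), so mu_c(B) = 1.

1


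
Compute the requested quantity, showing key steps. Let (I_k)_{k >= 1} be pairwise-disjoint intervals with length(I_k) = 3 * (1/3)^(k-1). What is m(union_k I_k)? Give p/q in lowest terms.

By countable additivity of the Lebesgue measure on pairwise disjoint measurable sets,
  m(union_{k >= 1} I_k) = sum_{k >= 1} m(I_k) = sum_{k >= 1} a * r^(k-1),
  with a = 3 and r = 1/3.
Since 0 < r = 1/3 < 1, the geometric series converges:
  sum_{k >= 1} a * r^(k-1) = a / (1 - r).
  = 3 / (1 - 1/3)
  = 3 / (2/3)
  = 9/2.

9/2


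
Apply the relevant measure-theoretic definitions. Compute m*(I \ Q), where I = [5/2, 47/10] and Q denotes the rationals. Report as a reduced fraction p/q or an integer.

The interval I = [5/2, 47/10] has m(I) = 47/10 - 5/2 = 11/5 (endpoints are measure-zero, so open/closed/half-open agree). Write I = (I cap Q) u (I \ Q). The rationals in I are countable, so m*(I cap Q) = 0 (cover each rational by intervals whose total length is arbitrarily small). By countable subadditivity m*(I) <= m*(I cap Q) + m*(I \ Q), hence m*(I \ Q) >= m(I) = 11/5. The reverse inequality m*(I \ Q) <= m*(I) = 11/5 is trivial since (I \ Q) is a subset of I. Therefore m*(I \ Q) = 11/5.

11/5


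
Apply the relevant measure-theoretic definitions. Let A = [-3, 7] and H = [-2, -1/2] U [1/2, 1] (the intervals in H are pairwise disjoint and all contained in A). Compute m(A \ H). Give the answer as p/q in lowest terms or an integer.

The ambient interval has length m(A) = 7 - (-3) = 10.
Since the holes are disjoint and sit inside A, by finite additivity
  m(H) = sum_i (b_i - a_i), and m(A \ H) = m(A) - m(H).
Computing the hole measures:
  m(H_1) = -1/2 - (-2) = 3/2.
  m(H_2) = 1 - 1/2 = 1/2.
Summed: m(H) = 3/2 + 1/2 = 2.
So m(A \ H) = 10 - 2 = 8.

8


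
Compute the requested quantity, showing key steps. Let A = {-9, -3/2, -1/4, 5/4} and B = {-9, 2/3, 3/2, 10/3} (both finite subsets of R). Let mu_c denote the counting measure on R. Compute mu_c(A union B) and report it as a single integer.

Counting measure on a finite set equals cardinality. By inclusion-exclusion, |A union B| = |A| + |B| - |A cap B|.
|A| = 4, |B| = 4, |A cap B| = 1.
So mu_c(A union B) = 4 + 4 - 1 = 7.

7


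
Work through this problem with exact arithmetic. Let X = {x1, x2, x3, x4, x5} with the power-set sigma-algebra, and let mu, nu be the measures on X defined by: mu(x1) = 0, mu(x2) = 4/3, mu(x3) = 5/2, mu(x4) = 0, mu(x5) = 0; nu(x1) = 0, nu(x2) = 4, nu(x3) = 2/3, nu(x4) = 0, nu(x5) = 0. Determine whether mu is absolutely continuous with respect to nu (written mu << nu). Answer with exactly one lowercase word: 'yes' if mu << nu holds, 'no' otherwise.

mu << nu means: every nu-null measurable set is also mu-null; equivalently, for every atom x, if nu({x}) = 0 then mu({x}) = 0.
Checking each atom:
  x1: nu = 0, mu = 0 -> consistent with mu << nu.
  x2: nu = 4 > 0 -> no constraint.
  x3: nu = 2/3 > 0 -> no constraint.
  x4: nu = 0, mu = 0 -> consistent with mu << nu.
  x5: nu = 0, mu = 0 -> consistent with mu << nu.
No atom violates the condition. Therefore mu << nu.

yes


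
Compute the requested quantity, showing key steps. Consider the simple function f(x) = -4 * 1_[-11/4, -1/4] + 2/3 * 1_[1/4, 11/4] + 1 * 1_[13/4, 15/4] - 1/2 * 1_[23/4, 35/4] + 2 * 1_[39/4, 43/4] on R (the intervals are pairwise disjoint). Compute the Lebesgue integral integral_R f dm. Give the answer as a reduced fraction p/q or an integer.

For a simple function f = sum_i c_i * 1_{A_i} with disjoint A_i,
  integral f dm = sum_i c_i * m(A_i).
Lengths of the A_i:
  m(A_1) = -1/4 - (-11/4) = 5/2.
  m(A_2) = 11/4 - 1/4 = 5/2.
  m(A_3) = 15/4 - 13/4 = 1/2.
  m(A_4) = 35/4 - 23/4 = 3.
  m(A_5) = 43/4 - 39/4 = 1.
Contributions c_i * m(A_i):
  (-4) * (5/2) = -10.
  (2/3) * (5/2) = 5/3.
  (1) * (1/2) = 1/2.
  (-1/2) * (3) = -3/2.
  (2) * (1) = 2.
Total: -10 + 5/3 + 1/2 - 3/2 + 2 = -22/3.

-22/3


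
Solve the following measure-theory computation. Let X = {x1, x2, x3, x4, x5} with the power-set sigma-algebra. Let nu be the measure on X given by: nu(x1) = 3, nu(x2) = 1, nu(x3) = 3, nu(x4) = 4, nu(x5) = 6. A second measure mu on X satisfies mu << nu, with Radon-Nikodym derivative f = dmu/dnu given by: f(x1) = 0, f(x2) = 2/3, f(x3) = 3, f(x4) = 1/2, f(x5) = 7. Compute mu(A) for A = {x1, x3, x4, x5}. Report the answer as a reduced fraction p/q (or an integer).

By the defining property of the Radon-Nikodym derivative, for every measurable set A,
  mu(A) = integral_A f dnu.
Since nu is a discrete measure concentrated on the atoms of X, the integral over A reduces to the sum
  mu(A) = sum_{x in A} f(x) * nu({x}).
Computing each term:
  x1: f(x1) * nu(x1) = 0 * 3 = 0.
  x3: f(x3) * nu(x3) = 3 * 3 = 9.
  x4: f(x4) * nu(x4) = 1/2 * 4 = 2.
  x5: f(x5) * nu(x5) = 7 * 6 = 42.
Summing: mu(A) = 0 + 9 + 2 + 42 = 53.

53


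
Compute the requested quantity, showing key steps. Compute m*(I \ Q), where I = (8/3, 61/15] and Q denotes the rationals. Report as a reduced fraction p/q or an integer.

The interval I = (8/3, 61/15] has m(I) = 61/15 - 8/3 = 7/5 (endpoints are measure-zero, so open/closed/half-open agree). Write I = (I cap Q) u (I \ Q). The rationals in I are countable, so m*(I cap Q) = 0 (cover each rational by intervals whose total length is arbitrarily small). By countable subadditivity m*(I) <= m*(I cap Q) + m*(I \ Q), hence m*(I \ Q) >= m(I) = 7/5. The reverse inequality m*(I \ Q) <= m*(I) = 7/5 is trivial since (I \ Q) is a subset of I. Therefore m*(I \ Q) = 7/5.

7/5


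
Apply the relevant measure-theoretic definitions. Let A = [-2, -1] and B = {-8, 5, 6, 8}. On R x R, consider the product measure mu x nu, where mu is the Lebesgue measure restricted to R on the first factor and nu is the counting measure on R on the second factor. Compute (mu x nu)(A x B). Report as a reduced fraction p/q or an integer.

For a measurable rectangle A x B, the product measure satisfies
  (mu x nu)(A x B) = mu(A) * nu(B).
  mu(A) = 1.
  nu(B) = 4.
  (mu x nu)(A x B) = 1 * 4 = 4.

4


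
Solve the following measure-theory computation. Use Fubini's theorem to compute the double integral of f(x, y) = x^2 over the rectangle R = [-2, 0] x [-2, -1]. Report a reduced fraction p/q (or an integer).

f(x, y) is a tensor product of a function of x and a function of y, and both factors are bounded continuous (hence Lebesgue integrable) on the rectangle, so Fubini's theorem applies:
  integral_R f d(m x m) = (integral_a1^b1 x^2 dx) * (integral_a2^b2 1 dy).
Inner integral in x: integral_{-2}^{0} x^2 dx = (0^3 - (-2)^3)/3
  = 8/3.
Inner integral in y: integral_{-2}^{-1} 1 dy = ((-1)^1 - (-2)^1)/1
  = 1.
Product: (8/3) * (1) = 8/3.

8/3


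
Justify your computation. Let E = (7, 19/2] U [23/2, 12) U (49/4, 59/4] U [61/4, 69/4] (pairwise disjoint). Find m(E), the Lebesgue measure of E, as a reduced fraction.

For pairwise disjoint intervals, m(union_i I_i) = sum_i m(I_i),
and m is invariant under swapping open/closed endpoints (single points have measure 0).
So m(E) = sum_i (b_i - a_i).
  I_1 has length 19/2 - 7 = 5/2.
  I_2 has length 12 - 23/2 = 1/2.
  I_3 has length 59/4 - 49/4 = 5/2.
  I_4 has length 69/4 - 61/4 = 2.
Summing:
  m(E) = 5/2 + 1/2 + 5/2 + 2 = 15/2.

15/2


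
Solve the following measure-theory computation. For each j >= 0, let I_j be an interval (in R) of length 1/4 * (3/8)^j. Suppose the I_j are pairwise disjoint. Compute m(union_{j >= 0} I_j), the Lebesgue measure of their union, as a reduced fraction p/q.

By countable additivity of the Lebesgue measure on pairwise disjoint measurable sets,
  m(union_{j >= 0} I_j) = sum_{j >= 0} m(I_j) = sum_{j >= 0} a * r^j,
  with a = 1/4 and r = 3/8.
Since 0 < r = 3/8 < 1, the geometric series converges:
  sum_{j >= 0} a * r^j = a / (1 - r).
  = 1/4 / (1 - 3/8)
  = 1/4 / (5/8)
  = 2/5.

2/5


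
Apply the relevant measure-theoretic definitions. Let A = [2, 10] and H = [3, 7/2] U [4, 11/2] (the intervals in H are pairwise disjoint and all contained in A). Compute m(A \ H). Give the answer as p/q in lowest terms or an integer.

The ambient interval has length m(A) = 10 - 2 = 8.
Since the holes are disjoint and sit inside A, by finite additivity
  m(H) = sum_i (b_i - a_i), and m(A \ H) = m(A) - m(H).
Computing the hole measures:
  m(H_1) = 7/2 - 3 = 1/2.
  m(H_2) = 11/2 - 4 = 3/2.
Summed: m(H) = 1/2 + 3/2 = 2.
So m(A \ H) = 8 - 2 = 6.

6


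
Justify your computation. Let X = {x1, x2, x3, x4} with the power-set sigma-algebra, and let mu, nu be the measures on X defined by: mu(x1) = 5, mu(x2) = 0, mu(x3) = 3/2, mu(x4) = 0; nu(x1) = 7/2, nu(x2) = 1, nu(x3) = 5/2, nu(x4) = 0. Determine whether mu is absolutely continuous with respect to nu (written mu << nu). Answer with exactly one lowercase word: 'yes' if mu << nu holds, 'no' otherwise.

mu << nu means: every nu-null measurable set is also mu-null; equivalently, for every atom x, if nu({x}) = 0 then mu({x}) = 0.
Checking each atom:
  x1: nu = 7/2 > 0 -> no constraint.
  x2: nu = 1 > 0 -> no constraint.
  x3: nu = 5/2 > 0 -> no constraint.
  x4: nu = 0, mu = 0 -> consistent with mu << nu.
No atom violates the condition. Therefore mu << nu.

yes


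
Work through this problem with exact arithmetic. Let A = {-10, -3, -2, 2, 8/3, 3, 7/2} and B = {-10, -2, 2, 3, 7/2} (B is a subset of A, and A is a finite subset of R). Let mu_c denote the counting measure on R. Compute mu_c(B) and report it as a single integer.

Counting measure assigns mu_c(E) = |E| (number of elements) when E is finite.
B has 5 element(s), so mu_c(B) = 5.

5


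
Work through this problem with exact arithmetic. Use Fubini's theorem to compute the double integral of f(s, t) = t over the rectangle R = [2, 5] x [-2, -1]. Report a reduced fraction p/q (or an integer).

f(s, t) is a tensor product of a function of s and a function of t, and both factors are bounded continuous (hence Lebesgue integrable) on the rectangle, so Fubini's theorem applies:
  integral_R f d(m x m) = (integral_a1^b1 1 ds) * (integral_a2^b2 t dt).
Inner integral in s: integral_{2}^{5} 1 ds = (5^1 - 2^1)/1
  = 3.
Inner integral in t: integral_{-2}^{-1} t dt = ((-1)^2 - (-2)^2)/2
  = -3/2.
Product: (3) * (-3/2) = -9/2.

-9/2


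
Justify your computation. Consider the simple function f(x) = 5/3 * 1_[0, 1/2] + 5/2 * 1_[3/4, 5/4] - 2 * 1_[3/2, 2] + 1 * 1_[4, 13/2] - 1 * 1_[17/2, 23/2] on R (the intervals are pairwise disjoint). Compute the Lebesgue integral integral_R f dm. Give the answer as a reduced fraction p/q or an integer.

For a simple function f = sum_i c_i * 1_{A_i} with disjoint A_i,
  integral f dm = sum_i c_i * m(A_i).
Lengths of the A_i:
  m(A_1) = 1/2 - 0 = 1/2.
  m(A_2) = 5/4 - 3/4 = 1/2.
  m(A_3) = 2 - 3/2 = 1/2.
  m(A_4) = 13/2 - 4 = 5/2.
  m(A_5) = 23/2 - 17/2 = 3.
Contributions c_i * m(A_i):
  (5/3) * (1/2) = 5/6.
  (5/2) * (1/2) = 5/4.
  (-2) * (1/2) = -1.
  (1) * (5/2) = 5/2.
  (-1) * (3) = -3.
Total: 5/6 + 5/4 - 1 + 5/2 - 3 = 7/12.

7/12


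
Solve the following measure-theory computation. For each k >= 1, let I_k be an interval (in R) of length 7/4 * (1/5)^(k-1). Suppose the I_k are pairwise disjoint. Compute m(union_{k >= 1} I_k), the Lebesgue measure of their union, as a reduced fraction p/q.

By countable additivity of the Lebesgue measure on pairwise disjoint measurable sets,
  m(union_{k >= 1} I_k) = sum_{k >= 1} m(I_k) = sum_{k >= 1} a * r^(k-1),
  with a = 7/4 and r = 1/5.
Since 0 < r = 1/5 < 1, the geometric series converges:
  sum_{k >= 1} a * r^(k-1) = a / (1 - r).
  = 7/4 / (1 - 1/5)
  = 7/4 / (4/5)
  = 35/16.

35/16


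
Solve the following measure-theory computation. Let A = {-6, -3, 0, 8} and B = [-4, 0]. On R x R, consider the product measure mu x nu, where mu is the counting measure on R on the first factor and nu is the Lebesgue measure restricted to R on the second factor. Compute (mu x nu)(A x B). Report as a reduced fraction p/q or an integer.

For a measurable rectangle A x B, the product measure satisfies
  (mu x nu)(A x B) = mu(A) * nu(B).
  mu(A) = 4.
  nu(B) = 4.
  (mu x nu)(A x B) = 4 * 4 = 16.

16


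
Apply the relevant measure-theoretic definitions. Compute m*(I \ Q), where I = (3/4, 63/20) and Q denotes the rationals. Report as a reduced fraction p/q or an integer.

The interval I = (3/4, 63/20) has m(I) = 63/20 - 3/4 = 12/5 (endpoints are measure-zero, so open/closed/half-open agree). Write I = (I cap Q) u (I \ Q). The rationals in I are countable, so m*(I cap Q) = 0 (cover each rational by intervals whose total length is arbitrarily small). By countable subadditivity m*(I) <= m*(I cap Q) + m*(I \ Q), hence m*(I \ Q) >= m(I) = 12/5. The reverse inequality m*(I \ Q) <= m*(I) = 12/5 is trivial since (I \ Q) is a subset of I. Therefore m*(I \ Q) = 12/5.

12/5


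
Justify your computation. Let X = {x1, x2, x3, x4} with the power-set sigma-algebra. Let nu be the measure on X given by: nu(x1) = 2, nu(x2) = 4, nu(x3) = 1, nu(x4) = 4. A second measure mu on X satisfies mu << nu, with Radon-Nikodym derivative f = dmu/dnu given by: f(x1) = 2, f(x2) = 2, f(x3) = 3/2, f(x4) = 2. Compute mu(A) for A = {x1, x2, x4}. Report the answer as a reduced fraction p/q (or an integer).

By the defining property of the Radon-Nikodym derivative, for every measurable set A,
  mu(A) = integral_A f dnu.
Since nu is a discrete measure concentrated on the atoms of X, the integral over A reduces to the sum
  mu(A) = sum_{x in A} f(x) * nu({x}).
Computing each term:
  x1: f(x1) * nu(x1) = 2 * 2 = 4.
  x2: f(x2) * nu(x2) = 2 * 4 = 8.
  x4: f(x4) * nu(x4) = 2 * 4 = 8.
Summing: mu(A) = 4 + 8 + 8 = 20.

20


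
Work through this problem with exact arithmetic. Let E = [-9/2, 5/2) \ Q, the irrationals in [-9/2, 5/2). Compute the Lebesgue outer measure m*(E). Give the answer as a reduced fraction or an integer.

The interval I = [-9/2, 5/2) has m(I) = 5/2 - (-9/2) = 7 (endpoints are measure-zero, so open/closed/half-open agree). Write I = (I cap Q) u (I \ Q). The rationals in I are countable, so m*(I cap Q) = 0 (cover each rational by intervals whose total length is arbitrarily small). By countable subadditivity m*(I) <= m*(I cap Q) + m*(I \ Q), hence m*(I \ Q) >= m(I) = 7. The reverse inequality m*(I \ Q) <= m*(I) = 7 is trivial since (I \ Q) is a subset of I. Therefore m*(I \ Q) = 7.

7


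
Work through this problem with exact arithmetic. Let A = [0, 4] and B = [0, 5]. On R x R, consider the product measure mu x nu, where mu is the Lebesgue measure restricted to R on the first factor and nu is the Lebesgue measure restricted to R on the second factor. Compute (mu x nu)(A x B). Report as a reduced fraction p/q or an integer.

For a measurable rectangle A x B, the product measure satisfies
  (mu x nu)(A x B) = mu(A) * nu(B).
  mu(A) = 4.
  nu(B) = 5.
  (mu x nu)(A x B) = 4 * 5 = 20.

20


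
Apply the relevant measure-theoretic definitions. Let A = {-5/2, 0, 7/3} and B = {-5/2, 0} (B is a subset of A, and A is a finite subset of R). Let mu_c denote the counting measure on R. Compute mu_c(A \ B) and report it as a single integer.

Counting measure assigns mu_c(E) = |E| (number of elements) when E is finite. For B subset A, A \ B is the set of elements of A not in B, so |A \ B| = |A| - |B|.
|A| = 3, |B| = 2, so mu_c(A \ B) = 3 - 2 = 1.

1


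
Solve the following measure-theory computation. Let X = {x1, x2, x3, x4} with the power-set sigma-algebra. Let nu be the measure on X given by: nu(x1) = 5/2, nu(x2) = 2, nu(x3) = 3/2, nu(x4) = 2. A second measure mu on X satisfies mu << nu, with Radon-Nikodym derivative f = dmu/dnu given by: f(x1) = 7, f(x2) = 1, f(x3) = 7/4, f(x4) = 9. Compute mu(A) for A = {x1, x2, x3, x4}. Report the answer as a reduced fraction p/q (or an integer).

By the defining property of the Radon-Nikodym derivative, for every measurable set A,
  mu(A) = integral_A f dnu.
Since nu is a discrete measure concentrated on the atoms of X, the integral over A reduces to the sum
  mu(A) = sum_{x in A} f(x) * nu({x}).
Computing each term:
  x1: f(x1) * nu(x1) = 7 * 5/2 = 35/2.
  x2: f(x2) * nu(x2) = 1 * 2 = 2.
  x3: f(x3) * nu(x3) = 7/4 * 3/2 = 21/8.
  x4: f(x4) * nu(x4) = 9 * 2 = 18.
Summing: mu(A) = 35/2 + 2 + 21/8 + 18 = 321/8.

321/8


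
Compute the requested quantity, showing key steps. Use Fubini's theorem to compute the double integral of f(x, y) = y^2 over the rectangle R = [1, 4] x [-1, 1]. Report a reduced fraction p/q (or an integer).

f(x, y) is a tensor product of a function of x and a function of y, and both factors are bounded continuous (hence Lebesgue integrable) on the rectangle, so Fubini's theorem applies:
  integral_R f d(m x m) = (integral_a1^b1 1 dx) * (integral_a2^b2 y^2 dy).
Inner integral in x: integral_{1}^{4} 1 dx = (4^1 - 1^1)/1
  = 3.
Inner integral in y: integral_{-1}^{1} y^2 dy = (1^3 - (-1)^3)/3
  = 2/3.
Product: (3) * (2/3) = 2.

2


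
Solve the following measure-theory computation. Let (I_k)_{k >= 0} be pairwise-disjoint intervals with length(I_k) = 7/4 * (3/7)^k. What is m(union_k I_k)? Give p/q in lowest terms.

By countable additivity of the Lebesgue measure on pairwise disjoint measurable sets,
  m(union_{k >= 0} I_k) = sum_{k >= 0} m(I_k) = sum_{k >= 0} a * r^k,
  with a = 7/4 and r = 3/7.
Since 0 < r = 3/7 < 1, the geometric series converges:
  sum_{k >= 0} a * r^k = a / (1 - r).
  = 7/4 / (1 - 3/7)
  = 7/4 / (4/7)
  = 49/16.

49/16


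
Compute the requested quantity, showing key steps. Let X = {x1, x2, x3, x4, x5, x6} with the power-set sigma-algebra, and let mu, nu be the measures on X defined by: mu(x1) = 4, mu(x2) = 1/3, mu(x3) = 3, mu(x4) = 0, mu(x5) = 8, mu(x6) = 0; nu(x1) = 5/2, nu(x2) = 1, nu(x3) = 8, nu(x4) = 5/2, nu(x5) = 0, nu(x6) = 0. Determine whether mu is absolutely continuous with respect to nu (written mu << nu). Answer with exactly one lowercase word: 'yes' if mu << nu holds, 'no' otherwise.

mu << nu means: every nu-null measurable set is also mu-null; equivalently, for every atom x, if nu({x}) = 0 then mu({x}) = 0.
Checking each atom:
  x1: nu = 5/2 > 0 -> no constraint.
  x2: nu = 1 > 0 -> no constraint.
  x3: nu = 8 > 0 -> no constraint.
  x4: nu = 5/2 > 0 -> no constraint.
  x5: nu = 0, mu = 8 > 0 -> violates mu << nu.
  x6: nu = 0, mu = 0 -> consistent with mu << nu.
The atom(s) x5 violate the condition (nu = 0 but mu > 0). Therefore mu is NOT absolutely continuous w.r.t. nu.

no


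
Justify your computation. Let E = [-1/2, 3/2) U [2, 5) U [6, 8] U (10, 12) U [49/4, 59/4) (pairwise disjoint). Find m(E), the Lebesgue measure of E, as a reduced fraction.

For pairwise disjoint intervals, m(union_i I_i) = sum_i m(I_i),
and m is invariant under swapping open/closed endpoints (single points have measure 0).
So m(E) = sum_i (b_i - a_i).
  I_1 has length 3/2 - (-1/2) = 2.
  I_2 has length 5 - 2 = 3.
  I_3 has length 8 - 6 = 2.
  I_4 has length 12 - 10 = 2.
  I_5 has length 59/4 - 49/4 = 5/2.
Summing:
  m(E) = 2 + 3 + 2 + 2 + 5/2 = 23/2.

23/2


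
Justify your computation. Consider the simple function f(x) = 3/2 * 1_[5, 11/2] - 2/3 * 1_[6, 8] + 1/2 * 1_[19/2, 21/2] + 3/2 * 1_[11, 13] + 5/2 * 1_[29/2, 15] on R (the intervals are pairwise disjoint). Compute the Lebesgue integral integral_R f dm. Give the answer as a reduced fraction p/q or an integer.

For a simple function f = sum_i c_i * 1_{A_i} with disjoint A_i,
  integral f dm = sum_i c_i * m(A_i).
Lengths of the A_i:
  m(A_1) = 11/2 - 5 = 1/2.
  m(A_2) = 8 - 6 = 2.
  m(A_3) = 21/2 - 19/2 = 1.
  m(A_4) = 13 - 11 = 2.
  m(A_5) = 15 - 29/2 = 1/2.
Contributions c_i * m(A_i):
  (3/2) * (1/2) = 3/4.
  (-2/3) * (2) = -4/3.
  (1/2) * (1) = 1/2.
  (3/2) * (2) = 3.
  (5/2) * (1/2) = 5/4.
Total: 3/4 - 4/3 + 1/2 + 3 + 5/4 = 25/6.

25/6


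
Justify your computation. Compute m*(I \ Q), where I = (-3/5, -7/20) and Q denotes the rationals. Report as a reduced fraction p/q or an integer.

The interval I = (-3/5, -7/20) has m(I) = -7/20 - (-3/5) = 1/4 (endpoints are measure-zero, so open/closed/half-open agree). Write I = (I cap Q) u (I \ Q). The rationals in I are countable, so m*(I cap Q) = 0 (cover each rational by intervals whose total length is arbitrarily small). By countable subadditivity m*(I) <= m*(I cap Q) + m*(I \ Q), hence m*(I \ Q) >= m(I) = 1/4. The reverse inequality m*(I \ Q) <= m*(I) = 1/4 is trivial since (I \ Q) is a subset of I. Therefore m*(I \ Q) = 1/4.

1/4


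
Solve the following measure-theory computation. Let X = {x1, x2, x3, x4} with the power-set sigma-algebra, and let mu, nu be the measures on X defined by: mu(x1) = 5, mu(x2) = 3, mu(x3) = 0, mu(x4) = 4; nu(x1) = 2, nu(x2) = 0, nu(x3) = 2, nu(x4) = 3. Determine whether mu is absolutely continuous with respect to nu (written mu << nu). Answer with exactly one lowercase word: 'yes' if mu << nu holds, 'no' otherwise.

mu << nu means: every nu-null measurable set is also mu-null; equivalently, for every atom x, if nu({x}) = 0 then mu({x}) = 0.
Checking each atom:
  x1: nu = 2 > 0 -> no constraint.
  x2: nu = 0, mu = 3 > 0 -> violates mu << nu.
  x3: nu = 2 > 0 -> no constraint.
  x4: nu = 3 > 0 -> no constraint.
The atom(s) x2 violate the condition (nu = 0 but mu > 0). Therefore mu is NOT absolutely continuous w.r.t. nu.

no


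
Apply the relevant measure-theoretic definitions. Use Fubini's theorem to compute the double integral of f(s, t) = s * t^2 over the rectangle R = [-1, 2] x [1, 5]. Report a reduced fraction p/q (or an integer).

f(s, t) is a tensor product of a function of s and a function of t, and both factors are bounded continuous (hence Lebesgue integrable) on the rectangle, so Fubini's theorem applies:
  integral_R f d(m x m) = (integral_a1^b1 s ds) * (integral_a2^b2 t^2 dt).
Inner integral in s: integral_{-1}^{2} s ds = (2^2 - (-1)^2)/2
  = 3/2.
Inner integral in t: integral_{1}^{5} t^2 dt = (5^3 - 1^3)/3
  = 124/3.
Product: (3/2) * (124/3) = 62.

62


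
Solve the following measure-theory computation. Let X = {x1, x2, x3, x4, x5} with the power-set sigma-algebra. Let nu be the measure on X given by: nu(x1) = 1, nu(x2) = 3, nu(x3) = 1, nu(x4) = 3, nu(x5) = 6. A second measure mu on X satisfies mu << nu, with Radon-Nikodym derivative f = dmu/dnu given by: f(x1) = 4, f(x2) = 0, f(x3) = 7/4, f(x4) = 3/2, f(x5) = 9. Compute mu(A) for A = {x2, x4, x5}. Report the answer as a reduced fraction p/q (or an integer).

By the defining property of the Radon-Nikodym derivative, for every measurable set A,
  mu(A) = integral_A f dnu.
Since nu is a discrete measure concentrated on the atoms of X, the integral over A reduces to the sum
  mu(A) = sum_{x in A} f(x) * nu({x}).
Computing each term:
  x2: f(x2) * nu(x2) = 0 * 3 = 0.
  x4: f(x4) * nu(x4) = 3/2 * 3 = 9/2.
  x5: f(x5) * nu(x5) = 9 * 6 = 54.
Summing: mu(A) = 0 + 9/2 + 54 = 117/2.

117/2
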